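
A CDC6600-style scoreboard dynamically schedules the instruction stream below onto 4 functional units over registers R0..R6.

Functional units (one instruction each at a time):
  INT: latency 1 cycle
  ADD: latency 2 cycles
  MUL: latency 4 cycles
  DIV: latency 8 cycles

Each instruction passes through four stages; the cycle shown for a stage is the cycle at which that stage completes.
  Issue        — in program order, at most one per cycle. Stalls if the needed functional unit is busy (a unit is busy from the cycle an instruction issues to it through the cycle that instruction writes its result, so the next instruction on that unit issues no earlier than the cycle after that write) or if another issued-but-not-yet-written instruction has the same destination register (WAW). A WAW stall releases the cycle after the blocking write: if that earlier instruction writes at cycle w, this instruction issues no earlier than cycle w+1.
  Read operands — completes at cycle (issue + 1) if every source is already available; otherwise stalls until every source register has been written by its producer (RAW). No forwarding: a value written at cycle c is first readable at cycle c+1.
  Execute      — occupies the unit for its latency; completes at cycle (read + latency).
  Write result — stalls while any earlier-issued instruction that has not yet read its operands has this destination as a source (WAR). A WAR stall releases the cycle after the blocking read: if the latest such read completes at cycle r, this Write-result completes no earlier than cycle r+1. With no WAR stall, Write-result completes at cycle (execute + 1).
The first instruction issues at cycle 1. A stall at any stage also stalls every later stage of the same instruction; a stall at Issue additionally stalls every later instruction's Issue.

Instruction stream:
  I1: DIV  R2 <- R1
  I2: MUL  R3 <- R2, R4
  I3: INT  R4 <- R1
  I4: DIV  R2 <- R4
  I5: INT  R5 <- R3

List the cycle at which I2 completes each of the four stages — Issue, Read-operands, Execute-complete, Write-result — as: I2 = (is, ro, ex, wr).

I2 = (2, 12, 16, 17)

  I1 | 1 | 2 | 10 | 11
  I2 | 2 | 12 | 16 | 17   RAW R2: wait I1 write@11
  I3 | 3 | 4 | 5 | 13   WAR R4: wait I2 read@12
  I4 | 12 | 14 | 22 | 23   struct: DIV busy until I1 writes@11 · RAW R4: wait I3 write@13
  I5 | 14 | 18 | 19 | 20   struct: INT busy until I3 writes@13 · RAW R3: wait I2 write@17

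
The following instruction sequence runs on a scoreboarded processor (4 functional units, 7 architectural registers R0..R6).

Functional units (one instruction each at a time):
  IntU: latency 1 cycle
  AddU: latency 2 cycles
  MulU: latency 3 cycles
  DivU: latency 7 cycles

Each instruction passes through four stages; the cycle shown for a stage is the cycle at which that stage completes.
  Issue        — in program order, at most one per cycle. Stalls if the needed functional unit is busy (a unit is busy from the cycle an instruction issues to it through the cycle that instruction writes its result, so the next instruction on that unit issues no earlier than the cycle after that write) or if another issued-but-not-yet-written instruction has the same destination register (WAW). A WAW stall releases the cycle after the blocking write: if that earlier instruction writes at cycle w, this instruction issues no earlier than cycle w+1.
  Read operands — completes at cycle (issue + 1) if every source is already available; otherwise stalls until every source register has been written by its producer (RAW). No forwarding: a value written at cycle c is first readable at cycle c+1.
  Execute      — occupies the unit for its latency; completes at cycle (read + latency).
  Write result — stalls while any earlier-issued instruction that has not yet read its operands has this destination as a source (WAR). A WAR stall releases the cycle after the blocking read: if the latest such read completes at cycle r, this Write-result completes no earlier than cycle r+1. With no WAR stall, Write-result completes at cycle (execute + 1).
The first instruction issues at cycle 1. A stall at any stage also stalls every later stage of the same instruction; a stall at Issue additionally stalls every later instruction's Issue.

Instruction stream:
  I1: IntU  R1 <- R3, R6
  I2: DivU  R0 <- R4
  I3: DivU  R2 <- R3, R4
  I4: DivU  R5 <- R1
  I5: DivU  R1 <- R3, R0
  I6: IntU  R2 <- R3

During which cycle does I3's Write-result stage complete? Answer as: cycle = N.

cycle = 21

[1] issue I1 (IntU)
[2] I1 read-ops, issue I2 (DivU)
[3] I1 finished on IntU, I2 read-ops
[4] I1→R1
[10] I2 finished on DivU
[11] I2→R0
[12] issue I3 (DivU)
[13] I3 read-ops
[20] I3 finished on DivU
[21] I3→R2
[22] issue I4 (DivU)
[23] I4 read-ops
[30] I4 finished on DivU
[31] I4→R5
[32] issue I5 (DivU)
[33] I5 read-ops, issue I6 (IntU)
[34] I6 read-ops
[35] I6 finished on IntU
[36] I6→R2
[40] I5 finished on DivU
[41] I5→R1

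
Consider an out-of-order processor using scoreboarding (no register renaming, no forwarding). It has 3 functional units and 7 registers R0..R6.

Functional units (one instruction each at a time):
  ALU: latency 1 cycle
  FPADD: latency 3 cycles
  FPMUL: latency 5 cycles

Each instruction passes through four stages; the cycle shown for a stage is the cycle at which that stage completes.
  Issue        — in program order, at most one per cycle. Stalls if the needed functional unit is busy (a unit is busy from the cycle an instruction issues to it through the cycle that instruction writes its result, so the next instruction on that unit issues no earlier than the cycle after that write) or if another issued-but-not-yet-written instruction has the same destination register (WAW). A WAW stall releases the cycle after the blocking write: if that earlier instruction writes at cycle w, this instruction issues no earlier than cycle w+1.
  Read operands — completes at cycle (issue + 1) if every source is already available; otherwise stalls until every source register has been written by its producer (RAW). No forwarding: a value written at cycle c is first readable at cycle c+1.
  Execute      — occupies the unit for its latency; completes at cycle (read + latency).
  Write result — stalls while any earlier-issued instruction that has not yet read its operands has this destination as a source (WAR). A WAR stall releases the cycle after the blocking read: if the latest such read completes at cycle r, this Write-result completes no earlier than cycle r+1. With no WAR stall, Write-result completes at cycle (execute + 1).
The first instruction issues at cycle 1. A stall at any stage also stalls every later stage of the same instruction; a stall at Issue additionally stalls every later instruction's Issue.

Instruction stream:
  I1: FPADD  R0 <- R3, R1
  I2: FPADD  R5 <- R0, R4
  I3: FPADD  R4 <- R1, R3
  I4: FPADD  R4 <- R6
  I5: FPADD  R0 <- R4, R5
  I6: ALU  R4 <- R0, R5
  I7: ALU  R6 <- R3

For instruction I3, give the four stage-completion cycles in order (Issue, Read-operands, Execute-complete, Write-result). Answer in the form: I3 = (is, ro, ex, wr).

I3 = (13, 14, 17, 18)

I1 -> (1, 2, 5, 6)
I2 -> (7, 8, 11, 12)  // struct: FPADD busy until I1 writes@6
I3 -> (13, 14, 17, 18)  // struct: FPADD busy until I2 writes@12
I4 -> (19, 20, 23, 24)  // struct: FPADD busy until I3 writes@18
I5 -> (25, 26, 29, 30)  // struct: FPADD busy until I4 writes@24
I6 -> (26, 31, 32, 33)  // RAW R0: wait I5 write@30
I7 -> (34, 35, 36, 37)  // struct: ALU busy until I6 writes@33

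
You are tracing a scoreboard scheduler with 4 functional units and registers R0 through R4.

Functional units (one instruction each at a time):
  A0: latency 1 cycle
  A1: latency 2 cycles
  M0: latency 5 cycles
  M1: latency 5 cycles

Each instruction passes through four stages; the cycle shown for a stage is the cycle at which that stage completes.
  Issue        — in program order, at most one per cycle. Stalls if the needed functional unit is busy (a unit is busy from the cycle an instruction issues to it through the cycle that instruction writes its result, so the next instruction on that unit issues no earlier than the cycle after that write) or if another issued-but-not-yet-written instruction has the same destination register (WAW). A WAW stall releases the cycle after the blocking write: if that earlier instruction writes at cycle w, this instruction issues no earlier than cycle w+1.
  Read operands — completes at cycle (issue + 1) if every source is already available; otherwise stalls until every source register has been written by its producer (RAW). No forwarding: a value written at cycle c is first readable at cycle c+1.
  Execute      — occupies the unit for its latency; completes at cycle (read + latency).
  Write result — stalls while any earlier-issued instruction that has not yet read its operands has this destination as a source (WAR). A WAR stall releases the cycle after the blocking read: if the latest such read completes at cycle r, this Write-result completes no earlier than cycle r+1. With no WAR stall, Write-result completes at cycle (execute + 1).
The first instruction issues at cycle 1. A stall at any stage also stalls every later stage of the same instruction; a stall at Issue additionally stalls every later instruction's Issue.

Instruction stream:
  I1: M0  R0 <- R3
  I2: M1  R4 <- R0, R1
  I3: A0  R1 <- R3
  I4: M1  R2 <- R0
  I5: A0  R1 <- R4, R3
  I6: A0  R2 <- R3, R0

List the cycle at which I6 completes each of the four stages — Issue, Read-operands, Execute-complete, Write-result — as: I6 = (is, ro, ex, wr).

c1: I1→M0
c2: I1 RO | I2→M1
c3: I3→A0
c4: I3 RO
c5: I3 EX
c7: I1 EX
c8: I1 WR R0
c9: I2 RO
c10: I3 WR R1
c14: I2 EX
c15: I2 WR R4
c16: I4→M1
c17: I4 RO | I5→A0
c18: I5 RO
c19: I5 EX
c20: I5 WR R1
c22: I4 EX
c23: I4 WR R2
c24: I6→A0
c25: I6 RO
c26: I6 EX
c27: I6 WR R2

I6 = (24, 25, 26, 27)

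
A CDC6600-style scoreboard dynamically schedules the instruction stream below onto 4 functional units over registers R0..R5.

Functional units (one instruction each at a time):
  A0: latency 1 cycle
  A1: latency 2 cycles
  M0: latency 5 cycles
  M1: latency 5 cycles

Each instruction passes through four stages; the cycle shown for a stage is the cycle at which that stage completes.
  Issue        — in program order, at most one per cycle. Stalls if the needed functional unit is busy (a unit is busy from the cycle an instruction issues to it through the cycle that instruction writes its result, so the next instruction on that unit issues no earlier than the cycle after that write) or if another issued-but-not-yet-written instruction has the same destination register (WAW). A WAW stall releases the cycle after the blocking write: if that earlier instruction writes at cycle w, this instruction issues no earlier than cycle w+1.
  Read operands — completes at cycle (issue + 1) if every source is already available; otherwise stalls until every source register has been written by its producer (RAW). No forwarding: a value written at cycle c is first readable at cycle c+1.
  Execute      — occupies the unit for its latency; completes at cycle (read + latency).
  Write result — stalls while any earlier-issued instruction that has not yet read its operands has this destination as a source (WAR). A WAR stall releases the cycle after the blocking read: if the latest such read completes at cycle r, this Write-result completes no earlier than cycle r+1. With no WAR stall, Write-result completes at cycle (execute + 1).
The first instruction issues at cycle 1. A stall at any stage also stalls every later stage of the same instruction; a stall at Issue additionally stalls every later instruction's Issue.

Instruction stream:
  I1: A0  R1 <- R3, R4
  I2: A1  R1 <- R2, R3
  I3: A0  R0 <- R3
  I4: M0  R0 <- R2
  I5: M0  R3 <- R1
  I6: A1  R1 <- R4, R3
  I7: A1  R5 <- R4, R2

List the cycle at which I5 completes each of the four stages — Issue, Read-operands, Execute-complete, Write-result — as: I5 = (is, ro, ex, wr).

I1: IS=1 RO=2 EX=3 WR=4
I2: IS=5 RO=6 EX=8 WR=9  [WAW R1: wait I1 write@4]
I3: IS=6 RO=7 EX=8 WR=9
I4: IS=10 RO=11 EX=16 WR=17  [WAW R0: wait I3 write@9]
I5: IS=18 RO=19 EX=24 WR=25  [struct: M0 busy until I4 writes@17]
I6: IS=19 RO=26 EX=28 WR=29  [RAW R3: wait I5 write@25]
I7: IS=30 RO=31 EX=33 WR=34  [struct: A1 busy until I6 writes@29]

I5 = (18, 19, 24, 25)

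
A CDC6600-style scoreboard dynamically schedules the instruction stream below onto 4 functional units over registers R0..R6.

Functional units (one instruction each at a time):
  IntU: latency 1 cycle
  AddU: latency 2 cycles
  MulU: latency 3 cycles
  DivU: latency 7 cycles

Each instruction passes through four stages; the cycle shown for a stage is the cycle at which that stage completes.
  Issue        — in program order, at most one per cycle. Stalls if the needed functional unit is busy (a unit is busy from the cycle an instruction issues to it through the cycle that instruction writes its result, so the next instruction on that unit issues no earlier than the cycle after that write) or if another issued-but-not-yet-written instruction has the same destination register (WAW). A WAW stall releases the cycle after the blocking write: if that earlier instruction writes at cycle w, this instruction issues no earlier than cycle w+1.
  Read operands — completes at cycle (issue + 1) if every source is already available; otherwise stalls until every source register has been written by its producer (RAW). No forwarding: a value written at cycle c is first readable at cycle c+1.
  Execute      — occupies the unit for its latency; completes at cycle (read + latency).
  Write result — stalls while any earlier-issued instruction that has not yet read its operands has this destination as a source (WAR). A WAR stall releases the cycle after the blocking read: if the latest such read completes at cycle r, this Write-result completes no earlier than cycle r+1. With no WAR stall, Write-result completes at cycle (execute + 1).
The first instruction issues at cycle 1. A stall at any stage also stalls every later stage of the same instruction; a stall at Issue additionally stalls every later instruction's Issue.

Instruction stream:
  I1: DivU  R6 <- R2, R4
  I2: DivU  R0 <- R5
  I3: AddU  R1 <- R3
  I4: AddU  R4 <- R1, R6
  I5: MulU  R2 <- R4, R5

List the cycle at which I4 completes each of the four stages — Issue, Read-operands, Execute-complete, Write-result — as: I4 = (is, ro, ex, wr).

I4 = (17, 18, 20, 21)

I1: IS=1 RO=2 EX=9 WR=10
I2: IS=11 RO=12 EX=19 WR=20  [struct: DivU busy until I1 writes@10]
I3: IS=12 RO=13 EX=15 WR=16
I4: IS=17 RO=18 EX=20 WR=21  [struct: AddU busy until I3 writes@16]
I5: IS=18 RO=22 EX=25 WR=26  [RAW R4: wait I4 write@21]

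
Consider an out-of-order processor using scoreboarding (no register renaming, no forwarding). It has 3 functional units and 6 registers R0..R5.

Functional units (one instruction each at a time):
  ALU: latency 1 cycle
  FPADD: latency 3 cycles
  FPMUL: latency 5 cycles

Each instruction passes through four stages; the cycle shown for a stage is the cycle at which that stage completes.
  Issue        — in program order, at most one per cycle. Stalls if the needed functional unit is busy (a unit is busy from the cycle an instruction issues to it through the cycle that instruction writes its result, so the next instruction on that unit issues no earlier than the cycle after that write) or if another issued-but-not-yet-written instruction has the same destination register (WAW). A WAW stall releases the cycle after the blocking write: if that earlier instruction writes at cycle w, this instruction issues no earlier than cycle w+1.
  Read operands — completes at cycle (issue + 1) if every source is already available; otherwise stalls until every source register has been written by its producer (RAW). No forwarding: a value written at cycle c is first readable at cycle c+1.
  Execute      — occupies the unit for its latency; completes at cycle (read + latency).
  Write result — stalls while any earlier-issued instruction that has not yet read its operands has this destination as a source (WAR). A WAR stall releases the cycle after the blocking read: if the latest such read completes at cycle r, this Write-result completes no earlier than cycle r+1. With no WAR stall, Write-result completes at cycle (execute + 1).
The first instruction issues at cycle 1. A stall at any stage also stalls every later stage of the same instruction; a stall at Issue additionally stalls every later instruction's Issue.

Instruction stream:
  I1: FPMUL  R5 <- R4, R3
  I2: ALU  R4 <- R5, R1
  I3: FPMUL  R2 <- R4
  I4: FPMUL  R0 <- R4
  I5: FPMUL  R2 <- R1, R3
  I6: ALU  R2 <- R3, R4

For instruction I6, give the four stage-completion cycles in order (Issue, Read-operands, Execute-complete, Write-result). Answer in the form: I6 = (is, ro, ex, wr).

I6 = (35, 36, 37, 38)

cycle 1: I1→FPMUL
cycle 2: I1 RO, I2→ALU
cycle 7: I1 EX
cycle 8: I1 WR R5
cycle 9: I2 RO, I3→FPMUL
cycle 10: I2 EX
cycle 11: I2 WR R4
cycle 12: I3 RO
cycle 17: I3 EX
cycle 18: I3 WR R2
cycle 19: I4→FPMUL
cycle 20: I4 RO
cycle 25: I4 EX
cycle 26: I4 WR R0
cycle 27: I5→FPMUL
cycle 28: I5 RO
cycle 33: I5 EX
cycle 34: I5 WR R2
cycle 35: I6→ALU
cycle 36: I6 RO
cycle 37: I6 EX
cycle 38: I6 WR R2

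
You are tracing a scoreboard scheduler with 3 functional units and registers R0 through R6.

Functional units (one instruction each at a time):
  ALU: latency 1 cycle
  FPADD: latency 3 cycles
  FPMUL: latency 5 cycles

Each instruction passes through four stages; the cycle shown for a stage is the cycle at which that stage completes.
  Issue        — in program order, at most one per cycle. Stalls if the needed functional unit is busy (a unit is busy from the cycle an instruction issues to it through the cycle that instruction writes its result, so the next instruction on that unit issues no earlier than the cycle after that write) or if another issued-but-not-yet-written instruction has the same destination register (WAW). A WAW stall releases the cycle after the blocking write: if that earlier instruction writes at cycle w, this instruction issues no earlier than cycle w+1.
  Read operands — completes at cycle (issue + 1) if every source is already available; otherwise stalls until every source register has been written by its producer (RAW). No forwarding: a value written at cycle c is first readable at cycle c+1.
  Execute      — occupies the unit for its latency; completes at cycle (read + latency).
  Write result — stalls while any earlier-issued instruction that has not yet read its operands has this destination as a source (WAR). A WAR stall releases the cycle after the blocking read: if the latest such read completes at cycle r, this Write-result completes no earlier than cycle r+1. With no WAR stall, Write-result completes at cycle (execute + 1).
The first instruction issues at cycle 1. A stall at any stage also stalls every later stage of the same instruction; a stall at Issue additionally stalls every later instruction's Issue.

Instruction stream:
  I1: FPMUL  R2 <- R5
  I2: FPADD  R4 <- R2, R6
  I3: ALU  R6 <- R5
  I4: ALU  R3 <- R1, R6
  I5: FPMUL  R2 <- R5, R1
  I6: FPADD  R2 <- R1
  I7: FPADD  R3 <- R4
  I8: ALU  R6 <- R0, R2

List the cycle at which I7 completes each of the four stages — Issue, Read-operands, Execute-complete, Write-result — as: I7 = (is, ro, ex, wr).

I7 = (26, 27, 30, 31)

[1] I1→FPMUL
[2] I1 RO · I2→FPADD
[3] I3→ALU
[4] I3 RO
[5] I3 EX
[7] I1 EX
[8] I1 WR R2
[9] I2 RO
[10] I3 WR R6
[11] I4→ALU
[12] I2 EX · I4 RO · I5→FPMUL
[13] I2 WR R4 · I4 EX · I5 RO
[14] I4 WR R3
[18] I5 EX
[19] I5 WR R2
[20] I6→FPADD
[21] I6 RO
[24] I6 EX
[25] I6 WR R2
[26] I7→FPADD
[27] I7 RO · I8→ALU
[28] I8 RO
[29] I8 EX
[30] I7 EX · I8 WR R6
[31] I7 WR R3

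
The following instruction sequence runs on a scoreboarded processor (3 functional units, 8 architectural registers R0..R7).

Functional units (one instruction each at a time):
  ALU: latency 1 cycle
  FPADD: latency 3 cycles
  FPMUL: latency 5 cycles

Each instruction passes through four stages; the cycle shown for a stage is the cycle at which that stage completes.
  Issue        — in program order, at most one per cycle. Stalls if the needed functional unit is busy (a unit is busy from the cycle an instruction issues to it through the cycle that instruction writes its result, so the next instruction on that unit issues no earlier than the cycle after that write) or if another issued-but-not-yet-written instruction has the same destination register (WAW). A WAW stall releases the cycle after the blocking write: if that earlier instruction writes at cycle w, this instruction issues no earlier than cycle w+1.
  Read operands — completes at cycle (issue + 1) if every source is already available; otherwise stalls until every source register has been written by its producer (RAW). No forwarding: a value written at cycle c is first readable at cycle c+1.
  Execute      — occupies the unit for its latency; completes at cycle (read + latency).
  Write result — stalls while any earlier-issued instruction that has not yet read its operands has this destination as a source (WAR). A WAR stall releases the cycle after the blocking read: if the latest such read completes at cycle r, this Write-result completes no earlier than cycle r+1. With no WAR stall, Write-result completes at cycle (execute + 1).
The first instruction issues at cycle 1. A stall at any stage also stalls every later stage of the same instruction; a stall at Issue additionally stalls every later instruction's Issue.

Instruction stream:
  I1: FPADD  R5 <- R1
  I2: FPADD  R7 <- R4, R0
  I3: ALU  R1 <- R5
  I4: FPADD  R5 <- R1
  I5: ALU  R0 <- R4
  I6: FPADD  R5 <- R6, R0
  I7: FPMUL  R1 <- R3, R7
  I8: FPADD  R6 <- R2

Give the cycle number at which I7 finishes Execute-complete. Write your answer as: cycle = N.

  I1 | 1 | 2 | 5 | 6
  I2 | 7 | 8 | 11 | 12   struct: FPADD busy until I1 writes@6
  I3 | 8 | 9 | 10 | 11
  I4 | 13 | 14 | 17 | 18   struct: FPADD busy until I2 writes@12
  I5 | 14 | 15 | 16 | 17
  I6 | 19 | 20 | 23 | 24   struct: FPADD busy until I4 writes@18
  I7 | 20 | 21 | 26 | 27
  I8 | 25 | 26 | 29 | 30   struct: FPADD busy until I6 writes@24

cycle = 26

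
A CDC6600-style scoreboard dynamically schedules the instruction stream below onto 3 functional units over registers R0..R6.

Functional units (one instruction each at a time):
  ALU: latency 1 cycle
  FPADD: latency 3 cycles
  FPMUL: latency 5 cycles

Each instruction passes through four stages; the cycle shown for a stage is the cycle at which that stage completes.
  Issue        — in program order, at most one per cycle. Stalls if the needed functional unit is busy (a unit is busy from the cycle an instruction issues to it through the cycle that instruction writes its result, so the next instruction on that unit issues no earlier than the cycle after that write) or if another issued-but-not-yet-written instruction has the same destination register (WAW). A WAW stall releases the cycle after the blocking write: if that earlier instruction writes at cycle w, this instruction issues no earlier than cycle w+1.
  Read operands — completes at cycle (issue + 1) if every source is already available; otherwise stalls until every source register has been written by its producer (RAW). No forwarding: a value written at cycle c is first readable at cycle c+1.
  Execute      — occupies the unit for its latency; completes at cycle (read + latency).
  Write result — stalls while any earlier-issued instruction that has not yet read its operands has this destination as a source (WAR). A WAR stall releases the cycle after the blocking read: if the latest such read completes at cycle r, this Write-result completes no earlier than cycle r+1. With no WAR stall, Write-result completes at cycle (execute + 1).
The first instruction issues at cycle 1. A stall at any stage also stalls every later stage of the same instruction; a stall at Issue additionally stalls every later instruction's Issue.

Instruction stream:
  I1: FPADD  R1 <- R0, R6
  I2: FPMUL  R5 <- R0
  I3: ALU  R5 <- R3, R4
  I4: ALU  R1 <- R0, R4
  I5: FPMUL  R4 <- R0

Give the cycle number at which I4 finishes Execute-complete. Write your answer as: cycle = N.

cycle = 16

1) issue 1, read 2, done 5, write 6
2) issue 2, read 3, done 8, write 9
3) issue 10, read 11, done 12, write 13  <WAW R5: wait I2 write@9>
4) issue 14, read 15, done 16, write 17  <struct: ALU busy until I3 writes@13>
5) issue 15, read 16, done 21, write 22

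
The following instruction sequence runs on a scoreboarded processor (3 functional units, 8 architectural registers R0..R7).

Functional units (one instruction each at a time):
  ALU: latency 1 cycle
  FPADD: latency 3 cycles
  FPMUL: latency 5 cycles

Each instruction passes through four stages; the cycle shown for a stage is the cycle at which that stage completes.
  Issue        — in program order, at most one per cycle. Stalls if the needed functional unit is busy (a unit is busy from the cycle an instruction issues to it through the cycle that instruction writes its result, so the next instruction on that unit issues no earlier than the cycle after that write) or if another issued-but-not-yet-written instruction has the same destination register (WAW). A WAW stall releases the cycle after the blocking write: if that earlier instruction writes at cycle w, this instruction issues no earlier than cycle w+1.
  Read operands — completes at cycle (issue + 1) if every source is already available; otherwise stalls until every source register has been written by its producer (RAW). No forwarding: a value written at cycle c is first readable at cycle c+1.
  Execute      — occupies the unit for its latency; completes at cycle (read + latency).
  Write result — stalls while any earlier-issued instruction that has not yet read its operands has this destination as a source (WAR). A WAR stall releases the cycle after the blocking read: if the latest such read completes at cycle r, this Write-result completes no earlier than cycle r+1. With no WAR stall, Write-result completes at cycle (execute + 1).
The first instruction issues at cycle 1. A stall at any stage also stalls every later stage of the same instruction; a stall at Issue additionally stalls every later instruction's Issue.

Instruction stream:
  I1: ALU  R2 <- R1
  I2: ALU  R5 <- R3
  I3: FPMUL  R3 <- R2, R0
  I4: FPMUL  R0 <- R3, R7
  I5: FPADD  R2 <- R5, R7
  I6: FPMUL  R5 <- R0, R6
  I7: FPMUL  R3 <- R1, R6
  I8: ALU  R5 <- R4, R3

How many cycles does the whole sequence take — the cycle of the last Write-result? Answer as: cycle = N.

1) issue 1, read 2, done 3, write 4
2) issue 5, read 6, done 7, write 8  <struct: ALU busy until I1 writes@4>
3) issue 6, read 7, done 12, write 13
4) issue 14, read 15, done 20, write 21  <struct: FPMUL busy until I3 writes@13>
5) issue 15, read 16, done 19, write 20
6) issue 22, read 23, done 28, write 29  <struct: FPMUL busy until I4 writes@21>
7) issue 30, read 31, done 36, write 37  <struct: FPMUL busy until I6 writes@29>
8) issue 31, read 38, done 39, write 40  <RAW R3: wait I7 write@37>

cycle = 40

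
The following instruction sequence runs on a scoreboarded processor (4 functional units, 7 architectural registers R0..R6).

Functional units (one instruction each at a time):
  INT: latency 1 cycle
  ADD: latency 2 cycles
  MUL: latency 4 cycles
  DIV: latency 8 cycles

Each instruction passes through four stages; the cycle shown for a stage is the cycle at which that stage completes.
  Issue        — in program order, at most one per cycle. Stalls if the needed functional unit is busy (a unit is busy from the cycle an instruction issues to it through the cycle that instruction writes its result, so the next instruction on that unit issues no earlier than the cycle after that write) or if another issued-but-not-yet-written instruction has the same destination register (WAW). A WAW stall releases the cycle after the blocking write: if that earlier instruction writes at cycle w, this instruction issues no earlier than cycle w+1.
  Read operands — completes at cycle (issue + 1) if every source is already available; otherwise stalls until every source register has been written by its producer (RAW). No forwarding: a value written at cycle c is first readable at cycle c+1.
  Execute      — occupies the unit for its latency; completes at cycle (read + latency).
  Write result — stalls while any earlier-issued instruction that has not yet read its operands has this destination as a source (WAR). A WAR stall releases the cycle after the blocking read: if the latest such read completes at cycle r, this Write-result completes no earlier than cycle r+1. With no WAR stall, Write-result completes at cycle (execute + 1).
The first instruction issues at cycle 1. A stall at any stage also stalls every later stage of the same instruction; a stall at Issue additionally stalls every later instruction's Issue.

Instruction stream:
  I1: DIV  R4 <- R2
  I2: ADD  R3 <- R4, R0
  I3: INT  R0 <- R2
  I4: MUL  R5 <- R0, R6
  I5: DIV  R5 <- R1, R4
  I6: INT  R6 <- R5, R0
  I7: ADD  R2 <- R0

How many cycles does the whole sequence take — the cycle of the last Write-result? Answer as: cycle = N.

cycle = 33

cycle 1: issue I1 (DIV)
cycle 2: I1 read-ops, issue I2 (ADD)
cycle 3: issue I3 (INT)
cycle 4: I3 read-ops, issue I4 (MUL)
cycle 5: I3 finished on INT
cycle 10: I1 finished on DIV
cycle 11: I1→R4
cycle 12: I2 read-ops
cycle 13: I3→R0
cycle 14: I2 finished on ADD, I4 read-ops
cycle 15: I2→R3
cycle 18: I4 finished on MUL
cycle 19: I4→R5
cycle 20: issue I5 (DIV)
cycle 21: I5 read-ops, issue I6 (INT)
cycle 22: issue I7 (ADD)
cycle 23: I7 read-ops
cycle 25: I7 finished on ADD
cycle 26: I7→R2
cycle 29: I5 finished on DIV
cycle 30: I5→R5
cycle 31: I6 read-ops
cycle 32: I6 finished on INT
cycle 33: I6→R6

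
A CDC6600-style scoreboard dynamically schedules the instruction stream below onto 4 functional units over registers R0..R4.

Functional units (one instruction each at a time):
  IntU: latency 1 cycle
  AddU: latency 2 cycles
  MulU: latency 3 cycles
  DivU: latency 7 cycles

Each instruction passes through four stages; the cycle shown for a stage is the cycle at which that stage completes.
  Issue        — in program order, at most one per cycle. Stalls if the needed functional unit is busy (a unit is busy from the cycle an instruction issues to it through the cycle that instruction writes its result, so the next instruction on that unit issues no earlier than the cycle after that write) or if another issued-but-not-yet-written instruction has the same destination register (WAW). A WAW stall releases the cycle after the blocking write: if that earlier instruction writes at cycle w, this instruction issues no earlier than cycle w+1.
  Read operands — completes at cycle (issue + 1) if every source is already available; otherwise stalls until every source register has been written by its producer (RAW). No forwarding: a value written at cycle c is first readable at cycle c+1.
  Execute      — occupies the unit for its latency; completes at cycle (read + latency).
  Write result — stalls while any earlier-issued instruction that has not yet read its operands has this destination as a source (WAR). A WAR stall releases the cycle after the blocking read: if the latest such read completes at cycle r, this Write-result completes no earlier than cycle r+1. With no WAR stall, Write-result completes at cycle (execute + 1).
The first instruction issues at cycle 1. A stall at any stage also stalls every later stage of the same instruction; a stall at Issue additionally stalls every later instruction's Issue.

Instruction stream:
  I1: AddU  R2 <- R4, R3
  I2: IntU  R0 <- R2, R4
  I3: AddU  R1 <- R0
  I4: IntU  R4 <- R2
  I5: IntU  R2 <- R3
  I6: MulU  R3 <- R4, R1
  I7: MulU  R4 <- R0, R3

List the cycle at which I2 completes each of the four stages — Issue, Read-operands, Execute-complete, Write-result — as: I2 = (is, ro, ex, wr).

I2 = (2, 6, 7, 8)

I1  is:1  ro:2  ex:4  wr:5
I2  is:2  ro:6  ex:7  wr:8  — RAW R2: wait I1 write@5
I3  is:6  ro:9  ex:11  wr:12  — struct: AddU busy until I1 writes@5, RAW R0: wait I2 write@8
I4  is:9  ro:10  ex:11  wr:12  — struct: IntU busy until I2 writes@8
I5  is:13  ro:14  ex:15  wr:16  — struct: IntU busy until I4 writes@12
I6  is:14  ro:15  ex:18  wr:19
I7  is:20  ro:21  ex:24  wr:25  — struct: MulU busy until I6 writes@19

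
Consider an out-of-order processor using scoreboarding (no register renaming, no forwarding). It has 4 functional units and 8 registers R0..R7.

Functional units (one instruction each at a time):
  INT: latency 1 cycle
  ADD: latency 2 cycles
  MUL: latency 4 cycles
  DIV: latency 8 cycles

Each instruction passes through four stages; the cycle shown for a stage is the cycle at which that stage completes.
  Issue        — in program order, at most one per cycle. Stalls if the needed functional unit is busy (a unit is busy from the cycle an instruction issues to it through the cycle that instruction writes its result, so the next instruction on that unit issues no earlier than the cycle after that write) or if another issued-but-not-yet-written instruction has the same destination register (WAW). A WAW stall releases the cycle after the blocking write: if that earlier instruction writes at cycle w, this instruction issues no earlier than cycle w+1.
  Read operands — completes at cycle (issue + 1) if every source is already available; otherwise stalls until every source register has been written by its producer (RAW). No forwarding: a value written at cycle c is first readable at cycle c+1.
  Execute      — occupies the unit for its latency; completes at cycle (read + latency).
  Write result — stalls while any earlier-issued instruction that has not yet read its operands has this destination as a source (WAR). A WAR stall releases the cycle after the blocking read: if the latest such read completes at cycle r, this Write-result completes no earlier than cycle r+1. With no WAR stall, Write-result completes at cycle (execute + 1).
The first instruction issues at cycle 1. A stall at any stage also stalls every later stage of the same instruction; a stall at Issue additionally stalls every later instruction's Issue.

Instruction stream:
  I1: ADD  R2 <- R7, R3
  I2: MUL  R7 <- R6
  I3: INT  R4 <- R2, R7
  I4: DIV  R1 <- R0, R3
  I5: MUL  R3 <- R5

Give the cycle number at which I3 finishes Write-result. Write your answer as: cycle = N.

cycle = 11

c1: I1 issues→ADD
c2: I1 reads; I2 issues→MUL
c3: I2 reads; I3 issues→INT
c4: I1 exec-done; I4 issues→DIV
c5: I1 writes R2; I4 reads
c7: I2 exec-done
c8: I2 writes R7
c9: I3 reads; I5 issues→MUL
c10: I3 exec-done; I5 reads
c11: I3 writes R4
c13: I4 exec-done
c14: I4 writes R1; I5 exec-done
c15: I5 writes R3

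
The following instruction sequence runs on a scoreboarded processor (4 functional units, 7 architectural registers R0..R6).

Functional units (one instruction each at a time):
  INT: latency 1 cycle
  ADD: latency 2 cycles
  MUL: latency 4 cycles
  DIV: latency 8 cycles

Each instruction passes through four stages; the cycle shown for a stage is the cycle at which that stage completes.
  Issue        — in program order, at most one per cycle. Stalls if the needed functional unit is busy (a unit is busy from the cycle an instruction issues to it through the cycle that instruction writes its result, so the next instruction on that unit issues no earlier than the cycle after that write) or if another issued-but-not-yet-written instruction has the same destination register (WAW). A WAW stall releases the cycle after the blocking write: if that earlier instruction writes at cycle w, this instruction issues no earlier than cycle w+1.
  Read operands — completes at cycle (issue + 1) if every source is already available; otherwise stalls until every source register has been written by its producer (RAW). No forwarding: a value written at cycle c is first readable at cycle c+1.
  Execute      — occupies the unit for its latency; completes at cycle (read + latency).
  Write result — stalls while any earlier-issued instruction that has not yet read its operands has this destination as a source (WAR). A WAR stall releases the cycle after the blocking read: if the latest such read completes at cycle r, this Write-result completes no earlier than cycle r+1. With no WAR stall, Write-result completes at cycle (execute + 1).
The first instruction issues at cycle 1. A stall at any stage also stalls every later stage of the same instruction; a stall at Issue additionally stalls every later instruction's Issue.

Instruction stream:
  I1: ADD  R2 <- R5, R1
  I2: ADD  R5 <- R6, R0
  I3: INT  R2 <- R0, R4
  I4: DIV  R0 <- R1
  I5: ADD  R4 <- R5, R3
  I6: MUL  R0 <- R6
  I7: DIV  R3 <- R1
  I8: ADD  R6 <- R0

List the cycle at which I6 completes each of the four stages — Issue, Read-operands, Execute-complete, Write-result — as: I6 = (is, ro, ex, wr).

I1 -> (1, 2, 4, 5)
I2 -> (6, 7, 9, 10)  // struct: ADD busy until I1 writes@5
I3 -> (7, 8, 9, 10)
I4 -> (8, 9, 17, 18)
I5 -> (11, 12, 14, 15)  // struct: ADD busy until I2 writes@10
I6 -> (19, 20, 24, 25)  // WAW R0: wait I4 write@18
I7 -> (20, 21, 29, 30)
I8 -> (21, 26, 28, 29)  // RAW R0: wait I6 write@25

I6 = (19, 20, 24, 25)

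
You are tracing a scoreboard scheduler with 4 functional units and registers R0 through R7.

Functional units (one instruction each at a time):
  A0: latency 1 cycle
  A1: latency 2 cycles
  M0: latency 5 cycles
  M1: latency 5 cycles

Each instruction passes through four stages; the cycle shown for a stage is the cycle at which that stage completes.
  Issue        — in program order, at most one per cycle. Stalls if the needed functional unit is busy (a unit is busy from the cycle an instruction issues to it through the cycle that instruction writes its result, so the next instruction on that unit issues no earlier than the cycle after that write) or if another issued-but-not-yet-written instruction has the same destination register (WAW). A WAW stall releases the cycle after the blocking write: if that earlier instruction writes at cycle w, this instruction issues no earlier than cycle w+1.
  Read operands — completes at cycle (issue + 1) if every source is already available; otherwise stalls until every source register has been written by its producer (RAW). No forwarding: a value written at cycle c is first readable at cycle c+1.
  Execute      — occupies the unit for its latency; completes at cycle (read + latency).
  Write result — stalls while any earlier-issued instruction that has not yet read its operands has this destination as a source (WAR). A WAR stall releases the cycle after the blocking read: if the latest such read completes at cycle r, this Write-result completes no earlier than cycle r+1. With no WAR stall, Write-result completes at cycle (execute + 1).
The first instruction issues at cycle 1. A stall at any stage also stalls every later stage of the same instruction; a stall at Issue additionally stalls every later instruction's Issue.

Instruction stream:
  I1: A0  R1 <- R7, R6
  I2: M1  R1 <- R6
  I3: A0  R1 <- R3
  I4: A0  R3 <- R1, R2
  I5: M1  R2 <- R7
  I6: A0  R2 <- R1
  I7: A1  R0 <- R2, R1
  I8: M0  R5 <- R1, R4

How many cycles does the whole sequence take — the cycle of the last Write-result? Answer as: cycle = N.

I1 -> (1, 2, 3, 4)
I2 -> (5, 6, 11, 12)  // WAW R1: wait I1 write@4
I3 -> (13, 14, 15, 16)  // WAW R1: wait I2 write@12
I4 -> (17, 18, 19, 20)  // struct: A0 busy until I3 writes@16
I5 -> (18, 19, 24, 25)
I6 -> (26, 27, 28, 29)  // WAW R2: wait I5 write@25
I7 -> (27, 30, 32, 33)  // RAW R2: wait I6 write@29
I8 -> (28, 29, 34, 35)

cycle = 35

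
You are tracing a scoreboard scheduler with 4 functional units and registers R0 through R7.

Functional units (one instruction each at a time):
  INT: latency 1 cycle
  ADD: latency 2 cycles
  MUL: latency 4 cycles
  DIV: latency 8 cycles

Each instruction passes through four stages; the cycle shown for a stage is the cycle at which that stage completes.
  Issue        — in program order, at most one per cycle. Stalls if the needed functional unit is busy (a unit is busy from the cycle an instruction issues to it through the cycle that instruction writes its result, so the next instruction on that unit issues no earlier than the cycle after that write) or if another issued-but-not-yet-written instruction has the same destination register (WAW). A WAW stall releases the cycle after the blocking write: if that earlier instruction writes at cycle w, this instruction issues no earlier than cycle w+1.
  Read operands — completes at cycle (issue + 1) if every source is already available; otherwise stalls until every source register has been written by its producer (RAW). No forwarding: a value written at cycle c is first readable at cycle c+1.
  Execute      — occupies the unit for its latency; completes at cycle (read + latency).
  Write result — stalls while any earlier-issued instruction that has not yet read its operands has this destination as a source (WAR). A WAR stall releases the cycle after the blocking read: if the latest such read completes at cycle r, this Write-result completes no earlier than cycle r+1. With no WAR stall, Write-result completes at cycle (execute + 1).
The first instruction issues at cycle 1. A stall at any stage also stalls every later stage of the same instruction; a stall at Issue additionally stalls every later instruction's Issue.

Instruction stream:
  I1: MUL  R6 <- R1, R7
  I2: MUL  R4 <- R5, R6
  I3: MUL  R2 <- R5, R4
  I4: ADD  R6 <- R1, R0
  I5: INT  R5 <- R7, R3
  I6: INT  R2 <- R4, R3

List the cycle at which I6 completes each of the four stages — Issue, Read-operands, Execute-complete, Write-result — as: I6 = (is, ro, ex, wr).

I6 = (22, 23, 24, 25)

  I1 | 1 | 2 | 6 | 7
  I2 | 8 | 9 | 13 | 14   struct: MUL busy until I1 writes@7
  I3 | 15 | 16 | 20 | 21   struct: MUL busy until I2 writes@14
  I4 | 16 | 17 | 19 | 20
  I5 | 17 | 18 | 19 | 20
  I6 | 22 | 23 | 24 | 25   WAW R2: wait I3 write@21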